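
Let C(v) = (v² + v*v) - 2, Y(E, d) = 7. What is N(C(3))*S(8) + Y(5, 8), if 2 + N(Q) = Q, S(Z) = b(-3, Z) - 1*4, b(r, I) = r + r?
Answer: -133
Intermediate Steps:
b(r, I) = 2*r
S(Z) = -10 (S(Z) = 2*(-3) - 1*4 = -6 - 4 = -10)
C(v) = -2 + 2*v² (C(v) = (v² + v²) - 2 = 2*v² - 2 = -2 + 2*v²)
N(Q) = -2 + Q
N(C(3))*S(8) + Y(5, 8) = (-2 + (-2 + 2*3²))*(-10) + 7 = (-2 + (-2 + 2*9))*(-10) + 7 = (-2 + (-2 + 18))*(-10) + 7 = (-2 + 16)*(-10) + 7 = 14*(-10) + 7 = -140 + 7 = -133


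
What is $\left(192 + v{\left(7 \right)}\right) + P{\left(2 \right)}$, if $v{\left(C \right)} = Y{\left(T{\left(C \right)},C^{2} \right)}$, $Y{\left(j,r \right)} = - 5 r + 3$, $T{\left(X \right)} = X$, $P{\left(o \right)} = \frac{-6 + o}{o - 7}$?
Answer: $- \frac{246}{5} \approx -49.2$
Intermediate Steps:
$P{\left(o \right)} = \frac{-6 + o}{-7 + o}$
$Y{\left(j,r \right)} = 3 - 5 r$
$v{\left(C \right)} = 3 - 5 C^{2}$
$\left(192 + v{\left(7 \right)}\right) + P{\left(2 \right)} = \left(192 + \left(3 - 5 \cdot 7^{2}\right)\right) + \frac{-6 + 2}{-7 + 2} = \left(192 + \left(3 - 245\right)\right) + \frac{1}{-5} \left(-4\right) = \left(192 + \left(3 - 245\right)\right) - - \frac{4}{5} = \left(192 - 242\right) + \frac{4}{5} = -50 + \frac{4}{5} = - \frac{246}{5}$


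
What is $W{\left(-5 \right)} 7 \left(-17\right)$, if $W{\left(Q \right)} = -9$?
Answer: $1071$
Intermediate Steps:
$W{\left(-5 \right)} 7 \left(-17\right) = - 9 \cdot 7 \left(-17\right) = \left(-9\right) \left(-119\right) = 1071$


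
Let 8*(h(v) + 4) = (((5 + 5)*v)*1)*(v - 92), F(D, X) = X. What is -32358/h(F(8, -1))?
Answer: -129432/449 ≈ -288.27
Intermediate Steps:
h(v) = -4 + 5*v*(-92 + v)/4 (h(v) = -4 + ((((5 + 5)*v)*1)*(v - 92))/8 = -4 + (((10*v)*1)*(-92 + v))/8 = -4 + ((10*v)*(-92 + v))/8 = -4 + (10*v*(-92 + v))/8 = -4 + 5*v*(-92 + v)/4)
-32358/h(F(8, -1)) = -32358/(-4 - 115*(-1) + (5/4)*(-1)²) = -32358/(-4 + 115 + (5/4)*1) = -32358/(-4 + 115 + 5/4) = -32358/449/4 = -32358*4/449 = -129432/449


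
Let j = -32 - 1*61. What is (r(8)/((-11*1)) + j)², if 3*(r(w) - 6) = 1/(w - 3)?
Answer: 238270096/27225 ≈ 8751.9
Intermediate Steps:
r(w) = 6 + 1/(3*(-3 + w)) (r(w) = 6 + 1/(3*(w - 3)) = 6 + 1/(3*(-3 + w)))
j = -93 (j = -32 - 61 = -93)
(r(8)/((-11*1)) + j)² = (((-53 + 18*8)/(3*(-3 + 8)))/((-11*1)) - 93)² = (((⅓)*(-53 + 144)/5)/(-11) - 93)² = (((⅓)*(⅕)*91)*(-1/11) - 93)² = ((91/15)*(-1/11) - 93)² = (-91/165 - 93)² = (-15436/165)² = 238270096/27225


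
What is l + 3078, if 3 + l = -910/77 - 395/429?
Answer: 1313710/429 ≈ 3062.3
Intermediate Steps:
l = -6752/429 (l = -3 + (-910/77 - 395/429) = -3 + (-910*1/77 - 395*1/429) = -3 + (-130/11 - 395/429) = -3 - 5465/429 = -6752/429 ≈ -15.739)
l + 3078 = -6752/429 + 3078 = 1313710/429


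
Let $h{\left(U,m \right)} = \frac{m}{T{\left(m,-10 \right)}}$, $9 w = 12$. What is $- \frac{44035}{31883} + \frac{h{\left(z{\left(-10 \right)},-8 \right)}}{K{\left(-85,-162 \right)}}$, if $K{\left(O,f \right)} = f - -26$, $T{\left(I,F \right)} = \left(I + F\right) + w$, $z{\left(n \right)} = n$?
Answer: $- \frac{37525399}{27100550} \approx -1.3847$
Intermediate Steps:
$w = \frac{4}{3}$ ($w = \frac{1}{9} \cdot 12 = \frac{4}{3} \approx 1.3333$)
$T{\left(I,F \right)} = \frac{4}{3} + F + I$ ($T{\left(I,F \right)} = \left(I + F\right) + \frac{4}{3} = \left(F + I\right) + \frac{4}{3} = \frac{4}{3} + F + I$)
$h{\left(U,m \right)} = \frac{m}{- \frac{26}{3} + m}$ ($h{\left(U,m \right)} = \frac{m}{\frac{4}{3} - 10 + m} = \frac{m}{- \frac{26}{3} + m}$)
$K{\left(O,f \right)} = 26 + f$ ($K{\left(O,f \right)} = f + 26 = 26 + f$)
$- \frac{44035}{31883} + \frac{h{\left(z{\left(-10 \right)},-8 \right)}}{K{\left(-85,-162 \right)}} = - \frac{44035}{31883} + \frac{3 \left(-8\right) \frac{1}{-26 + 3 \left(-8\right)}}{26 - 162} = \left(-44035\right) \frac{1}{31883} + \frac{3 \left(-8\right) \frac{1}{-26 - 24}}{-136} = - \frac{44035}{31883} + 3 \left(-8\right) \frac{1}{-50} \left(- \frac{1}{136}\right) = - \frac{44035}{31883} + 3 \left(-8\right) \left(- \frac{1}{50}\right) \left(- \frac{1}{136}\right) = - \frac{44035}{31883} + \frac{12}{25} \left(- \frac{1}{136}\right) = - \frac{44035}{31883} - \frac{3}{850} = - \frac{37525399}{27100550}$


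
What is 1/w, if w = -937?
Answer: -1/937 ≈ -0.0010672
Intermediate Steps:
1/w = 1/(-937) = -1/937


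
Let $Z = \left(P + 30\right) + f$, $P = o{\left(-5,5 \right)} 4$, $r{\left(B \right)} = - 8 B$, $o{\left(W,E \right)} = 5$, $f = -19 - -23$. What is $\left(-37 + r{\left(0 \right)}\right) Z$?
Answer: $-1998$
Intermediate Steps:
$f = 4$ ($f = -19 + 23 = 4$)
$P = 20$ ($P = 5 \cdot 4 = 20$)
$Z = 54$ ($Z = \left(20 + 30\right) + 4 = 50 + 4 = 54$)
$\left(-37 + r{\left(0 \right)}\right) Z = \left(-37 - 0\right) 54 = \left(-37 + 0\right) 54 = \left(-37\right) 54 = -1998$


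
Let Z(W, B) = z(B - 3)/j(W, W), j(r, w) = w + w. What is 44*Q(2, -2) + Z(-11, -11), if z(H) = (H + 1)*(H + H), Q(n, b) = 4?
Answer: 1754/11 ≈ 159.45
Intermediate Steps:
j(r, w) = 2*w
z(H) = 2*H*(1 + H) (z(H) = (1 + H)*(2*H) = 2*H*(1 + H))
Z(W, B) = (-3 + B)*(-2 + B)/W (Z(W, B) = (2*(B - 3)*(1 + (B - 3)))/((2*W)) = (2*(-3 + B)*(1 + (-3 + B)))*(1/(2*W)) = (2*(-3 + B)*(-2 + B))*(1/(2*W)) = (-3 + B)*(-2 + B)/W)
44*Q(2, -2) + Z(-11, -11) = 44*4 + (-3 - 11)*(-2 - 11)/(-11) = 176 - 1/11*(-14)*(-13) = 176 - 182/11 = 1754/11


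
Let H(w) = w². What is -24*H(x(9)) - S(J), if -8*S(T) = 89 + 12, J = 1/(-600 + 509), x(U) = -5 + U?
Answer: -2971/8 ≈ -371.38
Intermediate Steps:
J = -1/91 (J = 1/(-91) = -1/91 ≈ -0.010989)
S(T) = -101/8 (S(T) = -(89 + 12)/8 = -⅛*101 = -101/8)
-24*H(x(9)) - S(J) = -24*(-5 + 9)² - 1*(-101/8) = -24*4² + 101/8 = -24*16 + 101/8 = -384 + 101/8 = -2971/8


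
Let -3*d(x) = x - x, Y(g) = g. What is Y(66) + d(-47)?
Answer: 66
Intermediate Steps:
d(x) = 0 (d(x) = -(x - x)/3 = -1/3*0 = 0)
Y(66) + d(-47) = 66 + 0 = 66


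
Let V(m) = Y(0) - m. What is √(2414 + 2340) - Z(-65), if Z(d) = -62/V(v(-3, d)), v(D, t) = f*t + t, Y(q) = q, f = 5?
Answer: 31/195 + √4754 ≈ 69.108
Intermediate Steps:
v(D, t) = 6*t (v(D, t) = 5*t + t = 6*t)
V(m) = -m (V(m) = 0 - m = -m)
Z(d) = 31/(3*d) (Z(d) = -62*(-1/(6*d)) = -(-31)/(3*d) = 31/(3*d))
√(2414 + 2340) - Z(-65) = √(2414 + 2340) - 31/(3*(-65)) = √4754 - 31*(-1)/(3*65) = √4754 - 1*(-31/195) = √4754 + 31/195 = 31/195 + √4754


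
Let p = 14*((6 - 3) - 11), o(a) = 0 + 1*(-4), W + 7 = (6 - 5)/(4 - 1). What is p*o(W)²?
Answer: -1792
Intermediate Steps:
W = -20/3 (W = -7 + (6 - 5)/(4 - 1) = -7 + 1/3 = -7 + 1*(⅓) = -7 + ⅓ = -20/3 ≈ -6.6667)
o(a) = -4 (o(a) = 0 - 4 = -4)
p = -112 (p = 14*(3 - 11) = 14*(-8) = -112)
p*o(W)² = -112*(-4)² = -112*16 = -1792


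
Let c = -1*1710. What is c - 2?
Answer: -1712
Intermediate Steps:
c = -1710
c - 2 = -1710 - 2 = -1712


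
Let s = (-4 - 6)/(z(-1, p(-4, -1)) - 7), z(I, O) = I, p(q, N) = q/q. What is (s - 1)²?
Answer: 1/16 ≈ 0.062500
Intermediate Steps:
p(q, N) = 1
s = 5/4 (s = (-4 - 6)/(-1 - 7) = -10/(-8) = -10*(-⅛) = 5/4 ≈ 1.2500)
(s - 1)² = (5/4 - 1)² = (¼)² = 1/16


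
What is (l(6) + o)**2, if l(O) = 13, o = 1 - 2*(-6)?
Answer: 676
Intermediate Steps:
o = 13 (o = 1 + 12 = 13)
(l(6) + o)**2 = (13 + 13)**2 = 26**2 = 676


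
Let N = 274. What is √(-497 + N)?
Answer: I*√223 ≈ 14.933*I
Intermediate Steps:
√(-497 + N) = √(-497 + 274) = √(-223) = I*√223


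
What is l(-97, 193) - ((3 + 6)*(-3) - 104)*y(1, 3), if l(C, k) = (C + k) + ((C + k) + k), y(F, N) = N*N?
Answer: 1564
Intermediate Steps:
y(F, N) = N²
l(C, k) = 2*C + 3*k (l(C, k) = (C + k) + (C + 2*k) = 2*C + 3*k)
l(-97, 193) - ((3 + 6)*(-3) - 104)*y(1, 3) = (2*(-97) + 3*193) - ((3 + 6)*(-3) - 104)*3² = (-194 + 579) - (9*(-3) - 104)*9 = 385 - (-27 - 104)*9 = 385 - (-131)*9 = 385 - 1*(-1179) = 385 + 1179 = 1564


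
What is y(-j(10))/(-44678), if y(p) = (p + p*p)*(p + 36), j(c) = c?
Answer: -1170/22339 ≈ -0.052375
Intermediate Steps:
y(p) = (36 + p)*(p + p²) (y(p) = (p + p²)*(36 + p) = (36 + p)*(p + p²))
y(-j(10))/(-44678) = ((-1*10)*(36 + (-1*10)² + 37*(-1*10)))/(-44678) = -10*(36 + (-10)² + 37*(-10))*(-1/44678) = -10*(36 + 100 - 370)*(-1/44678) = -10*(-234)*(-1/44678) = 2340*(-1/44678) = -1170/22339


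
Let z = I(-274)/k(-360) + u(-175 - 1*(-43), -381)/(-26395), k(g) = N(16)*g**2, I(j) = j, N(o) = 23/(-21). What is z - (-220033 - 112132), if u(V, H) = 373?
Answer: 871138288589281/2622607200 ≈ 3.3217e+5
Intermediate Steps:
N(o) = -23/21 (N(o) = 23*(-1/21) = -23/21)
k(g) = -23*g**2/21
z = -31998719/2622607200 (z = -274/((-23/21*(-360)**2)) + 373/(-26395) = -274/((-23/21*129600)) + 373*(-1/26395) = -274/(-993600/7) - 373/26395 = -274*(-7/993600) - 373/26395 = 959/496800 - 373/26395 = -31998719/2622607200 ≈ -0.012201)
z - (-220033 - 112132) = -31998719/2622607200 - (-220033 - 112132) = -31998719/2622607200 - 1*(-332165) = -31998719/2622607200 + 332165 = 871138288589281/2622607200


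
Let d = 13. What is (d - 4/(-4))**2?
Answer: 196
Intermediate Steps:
(d - 4/(-4))**2 = (13 - 4/(-4))**2 = (13 - 4*(-1/4))**2 = (13 + 1)**2 = 14**2 = 196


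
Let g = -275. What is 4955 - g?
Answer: 5230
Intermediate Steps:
4955 - g = 4955 - 1*(-275) = 4955 + 275 = 5230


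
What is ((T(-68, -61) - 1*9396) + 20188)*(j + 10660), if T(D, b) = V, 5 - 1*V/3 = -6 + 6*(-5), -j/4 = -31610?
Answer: 1496446500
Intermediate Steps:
j = 126440 (j = -4*(-31610) = 126440)
V = 123 (V = 15 - 3*(-6 + 6*(-5)) = 15 - 3*(-6 - 30) = 15 - 3*(-36) = 15 + 108 = 123)
T(D, b) = 123
((T(-68, -61) - 1*9396) + 20188)*(j + 10660) = ((123 - 1*9396) + 20188)*(126440 + 10660) = ((123 - 9396) + 20188)*137100 = (-9273 + 20188)*137100 = 10915*137100 = 1496446500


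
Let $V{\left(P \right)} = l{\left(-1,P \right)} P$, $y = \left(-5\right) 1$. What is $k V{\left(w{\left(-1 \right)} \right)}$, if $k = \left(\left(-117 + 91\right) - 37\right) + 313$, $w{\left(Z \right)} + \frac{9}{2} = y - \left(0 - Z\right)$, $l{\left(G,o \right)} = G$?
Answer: $2625$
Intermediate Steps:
$y = -5$
$w{\left(Z \right)} = - \frac{19}{2} + Z$ ($w{\left(Z \right)} = - \frac{9}{2} - \left(5 - Z\right) = - \frac{9}{2} + \left(-5 + Z\right) = - \frac{19}{2} + Z$)
$V{\left(P \right)} = - P$
$k = 250$ ($k = \left(-26 - 37\right) + 313 = -63 + 313 = 250$)
$k V{\left(w{\left(-1 \right)} \right)} = 250 \left(- (- \frac{19}{2} - 1)\right) = 250 \left(\left(-1\right) \left(- \frac{21}{2}\right)\right) = 250 \cdot \frac{21}{2} = 2625$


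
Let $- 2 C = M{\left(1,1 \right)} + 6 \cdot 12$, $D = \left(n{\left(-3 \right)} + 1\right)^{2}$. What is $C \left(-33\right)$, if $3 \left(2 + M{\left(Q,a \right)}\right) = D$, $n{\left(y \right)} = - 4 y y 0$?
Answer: $\frac{2321}{2} \approx 1160.5$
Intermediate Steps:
$n{\left(y \right)} = 0$ ($n{\left(y \right)} = - 4 y^{2} \cdot 0 = 0$)
$D = 1$ ($D = \left(0 + 1\right)^{2} = 1^{2} = 1$)
$M{\left(Q,a \right)} = - \frac{5}{3}$ ($M{\left(Q,a \right)} = -2 + \frac{1}{3} \cdot 1 = -2 + \frac{1}{3} = - \frac{5}{3}$)
$C = - \frac{211}{6}$ ($C = - \frac{- \frac{5}{3} + 6 \cdot 12}{2} = - \frac{- \frac{5}{3} + 72}{2} = \left(- \frac{1}{2}\right) \frac{211}{3} = - \frac{211}{6} \approx -35.167$)
$C \left(-33\right) = \left(- \frac{211}{6}\right) \left(-33\right) = \frac{2321}{2}$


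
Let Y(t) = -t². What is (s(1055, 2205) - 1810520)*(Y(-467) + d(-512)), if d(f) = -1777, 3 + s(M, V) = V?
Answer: 397587645388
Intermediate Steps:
s(M, V) = -3 + V
(s(1055, 2205) - 1810520)*(Y(-467) + d(-512)) = ((-3 + 2205) - 1810520)*(-1*(-467)² - 1777) = (2202 - 1810520)*(-1*218089 - 1777) = -1808318*(-218089 - 1777) = -1808318*(-219866) = 397587645388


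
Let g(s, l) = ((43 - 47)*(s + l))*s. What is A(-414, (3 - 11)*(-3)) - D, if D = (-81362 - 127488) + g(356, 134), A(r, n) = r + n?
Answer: 906220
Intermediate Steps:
g(s, l) = s*(-4*l - 4*s) (g(s, l) = (-4*(l + s))*s = (-4*l - 4*s)*s = s*(-4*l - 4*s))
A(r, n) = n + r
D = -906610 (D = (-81362 - 127488) - 4*356*(134 + 356) = -208850 - 4*356*490 = -208850 - 697760 = -906610)
A(-414, (3 - 11)*(-3)) - D = ((3 - 11)*(-3) - 414) - 1*(-906610) = (-8*(-3) - 414) + 906610 = (24 - 414) + 906610 = -390 + 906610 = 906220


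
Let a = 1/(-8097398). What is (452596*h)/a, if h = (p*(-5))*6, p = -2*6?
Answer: -1319345980274880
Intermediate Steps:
p = -12
h = 360 (h = -12*(-5)*6 = 60*6 = 360)
a = -1/8097398 ≈ -1.2350e-7
(452596*h)/a = (452596*360)/(-1/8097398) = 162934560*(-8097398) = -1319345980274880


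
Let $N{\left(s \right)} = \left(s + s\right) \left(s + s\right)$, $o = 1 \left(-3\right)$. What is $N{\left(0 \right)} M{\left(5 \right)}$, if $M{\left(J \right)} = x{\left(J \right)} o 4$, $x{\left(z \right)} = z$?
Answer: $0$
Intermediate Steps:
$o = -3$
$N{\left(s \right)} = 4 s^{2}$ ($N{\left(s \right)} = 2 s 2 s = 4 s^{2}$)
$M{\left(J \right)} = - 12 J$ ($M{\left(J \right)} = J \left(-3\right) 4 = - 3 J 4 = - 12 J$)
$N{\left(0 \right)} M{\left(5 \right)} = 4 \cdot 0^{2} \left(\left(-12\right) 5\right) = 4 \cdot 0 \left(-60\right) = 0 \left(-60\right) = 0$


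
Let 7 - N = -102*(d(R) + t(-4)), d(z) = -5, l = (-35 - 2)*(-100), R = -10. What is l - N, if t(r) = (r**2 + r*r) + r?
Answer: 1347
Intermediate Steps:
l = 3700 (l = -37*(-100) = 3700)
t(r) = r + 2*r**2 (t(r) = (r**2 + r**2) + r = 2*r**2 + r = r + 2*r**2)
N = 2353 (N = 7 - (-102)*(-5 - 4*(1 + 2*(-4))) = 7 - (-102)*(-5 - 4*(1 - 8)) = 7 - (-102)*(-5 - 4*(-7)) = 7 - (-102)*(-5 + 28) = 7 - (-102)*23 = 7 - 1*(-2346) = 7 + 2346 = 2353)
l - N = 3700 - 1*2353 = 3700 - 2353 = 1347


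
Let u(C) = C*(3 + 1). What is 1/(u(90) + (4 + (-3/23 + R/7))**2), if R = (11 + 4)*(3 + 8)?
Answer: 25921/28850284 ≈ 0.00089847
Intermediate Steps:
R = 165 (R = 15*11 = 165)
u(C) = 4*C (u(C) = C*4 = 4*C)
1/(u(90) + (4 + (-3/23 + R/7))**2) = 1/(4*90 + (4 + (-3/23 + 165/7))**2) = 1/(360 + (4 + (-3*1/23 + 165*(1/7)))**2) = 1/(360 + (4 + (-3/23 + 165/7))**2) = 1/(360 + (4 + 3774/161)**2) = 1/(360 + (4418/161)**2) = 1/(360 + 19518724/25921) = 1/(28850284/25921) = 25921/28850284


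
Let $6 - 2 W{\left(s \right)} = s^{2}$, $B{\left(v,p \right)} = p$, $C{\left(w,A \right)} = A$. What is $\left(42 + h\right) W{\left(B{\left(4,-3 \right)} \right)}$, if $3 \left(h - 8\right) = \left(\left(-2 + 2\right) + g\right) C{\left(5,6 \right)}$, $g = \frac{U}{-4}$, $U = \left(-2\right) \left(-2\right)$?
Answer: $-72$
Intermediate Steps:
$W{\left(s \right)} = 3 - \frac{s^{2}}{2}$
$U = 4$
$g = -1$ ($g = \frac{4}{-4} = 4 \left(- \frac{1}{4}\right) = -1$)
$h = 6$ ($h = 8 + \frac{\left(\left(-2 + 2\right) - 1\right) 6}{3} = 8 + \frac{\left(0 - 1\right) 6}{3} = 8 + \frac{\left(-1\right) 6}{3} = 8 + \frac{1}{3} \left(-6\right) = 8 - 2 = 6$)
$\left(42 + h\right) W{\left(B{\left(4,-3 \right)} \right)} = \left(42 + 6\right) \left(3 - \frac{\left(-3\right)^{2}}{2}\right) = 48 \left(3 - \frac{9}{2}\right) = 48 \left(- \frac{3}{2}\right) = -72$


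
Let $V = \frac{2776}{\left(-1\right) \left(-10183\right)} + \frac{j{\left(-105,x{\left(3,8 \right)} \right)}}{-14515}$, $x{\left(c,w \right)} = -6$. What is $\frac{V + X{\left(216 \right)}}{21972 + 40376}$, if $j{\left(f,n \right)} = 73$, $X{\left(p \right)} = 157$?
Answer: $\frac{11622565373}{4607711881630} \approx 0.0025224$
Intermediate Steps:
$V = \frac{39550281}{147806245}$ ($V = \frac{2776}{\left(-1\right) \left(-10183\right)} + \frac{73}{-14515} = \frac{2776}{10183} + 73 \left(- \frac{1}{14515}\right) = 2776 \cdot \frac{1}{10183} - \frac{73}{14515} = \frac{2776}{10183} - \frac{73}{14515} = \frac{39550281}{147806245} \approx 0.26758$)
$\frac{V + X{\left(216 \right)}}{21972 + 40376} = \frac{\frac{39550281}{147806245} + 157}{21972 + 40376} = \frac{23245130746}{147806245 \cdot 62348} = \frac{23245130746}{147806245} \cdot \frac{1}{62348} = \frac{11622565373}{4607711881630}$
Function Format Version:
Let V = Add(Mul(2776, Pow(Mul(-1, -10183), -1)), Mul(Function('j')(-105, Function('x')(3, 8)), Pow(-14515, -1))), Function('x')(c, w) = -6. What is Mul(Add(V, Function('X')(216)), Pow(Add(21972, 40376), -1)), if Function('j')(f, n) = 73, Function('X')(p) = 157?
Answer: Rational(11622565373, 4607711881630) ≈ 0.0025224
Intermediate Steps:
V = Rational(39550281, 147806245) (V = Add(Mul(2776, Pow(Mul(-1, -10183), -1)), Mul(73, Pow(-14515, -1))) = Add(Mul(2776, Pow(10183, -1)), Mul(73, Rational(-1, 14515))) = Add(Mul(2776, Rational(1, 10183)), Rational(-73, 14515)) = Add(Rational(2776, 10183), Rational(-73, 14515)) = Rational(39550281, 147806245) ≈ 0.26758)
Mul(Add(V, Function('X')(216)), Pow(Add(21972, 40376), -1)) = Mul(Add(Rational(39550281, 147806245), 157), Pow(Add(21972, 40376), -1)) = Mul(Rational(23245130746, 147806245), Pow(62348, -1)) = Mul(Rational(23245130746, 147806245), Rational(1, 62348)) = Rational(11622565373, 4607711881630)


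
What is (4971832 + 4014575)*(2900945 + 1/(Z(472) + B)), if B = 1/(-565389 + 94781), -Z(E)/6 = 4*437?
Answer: 128670077775318627118119/4935736705 ≈ 2.6069e+13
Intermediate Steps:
Z(E) = -10488 (Z(E) = -24*437 = -6*1748 = -10488)
B = -1/470608 (B = 1/(-470608) = -1/470608 ≈ -2.1249e-6)
(4971832 + 4014575)*(2900945 + 1/(Z(472) + B)) = (4971832 + 4014575)*(2900945 + 1/(-10488 - 1/470608)) = 8986407*(2900945 + 1/(-4935736705/470608)) = 8986407*(2900945 - 470608/4935736705) = 8986407*(14318300715215617/4935736705) = 128670077775318627118119/4935736705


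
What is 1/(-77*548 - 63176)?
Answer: -1/105372 ≈ -9.4902e-6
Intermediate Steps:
1/(-77*548 - 63176) = 1/(-42196 - 63176) = 1/(-105372) = -1/105372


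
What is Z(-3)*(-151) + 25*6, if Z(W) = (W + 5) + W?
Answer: 301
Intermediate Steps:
Z(W) = 5 + 2*W (Z(W) = (5 + W) + W = 5 + 2*W)
Z(-3)*(-151) + 25*6 = (5 + 2*(-3))*(-151) + 25*6 = (5 - 6)*(-151) + 150 = -1*(-151) + 150 = 151 + 150 = 301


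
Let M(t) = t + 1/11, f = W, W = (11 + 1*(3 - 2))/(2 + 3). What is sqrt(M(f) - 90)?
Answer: I*sqrt(264715)/55 ≈ 9.3546*I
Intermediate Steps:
W = 12/5 (W = (11 + 1*1)/5 = (11 + 1)*(1/5) = 12*(1/5) = 12/5 ≈ 2.4000)
f = 12/5 ≈ 2.4000
M(t) = 1/11 + t (M(t) = t + 1/11 = 1/11 + t)
sqrt(M(f) - 90) = sqrt((1/11 + 12/5) - 90) = sqrt(137/55 - 90) = sqrt(-4813/55) = I*sqrt(264715)/55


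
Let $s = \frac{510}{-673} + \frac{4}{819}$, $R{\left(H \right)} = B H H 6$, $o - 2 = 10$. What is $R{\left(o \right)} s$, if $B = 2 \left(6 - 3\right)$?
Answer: $- \frac{239038848}{61243} \approx -3903.1$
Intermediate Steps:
$B = 6$ ($B = 2 \cdot 3 = 6$)
$o = 12$ ($o = 2 + 10 = 12$)
$R{\left(H \right)} = 36 H^{2}$ ($R{\left(H \right)} = 6 H H 6 = 6 H^{2} \cdot 6 = 6 \cdot 6 H^{2} = 36 H^{2}$)
$s = - \frac{414998}{551187}$ ($s = 510 \left(- \frac{1}{673}\right) + 4 \cdot \frac{1}{819} = - \frac{510}{673} + \frac{4}{819} = - \frac{414998}{551187} \approx -0.75292$)
$R{\left(o \right)} s = 36 \cdot 12^{2} \left(- \frac{414998}{551187}\right) = 36 \cdot 144 \left(- \frac{414998}{551187}\right) = 5184 \left(- \frac{414998}{551187}\right) = - \frac{239038848}{61243}$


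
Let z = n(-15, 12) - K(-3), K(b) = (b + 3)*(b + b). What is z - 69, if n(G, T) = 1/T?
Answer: -827/12 ≈ -68.917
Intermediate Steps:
K(b) = 2*b*(3 + b) (K(b) = (3 + b)*(2*b) = 2*b*(3 + b))
z = 1/12 (z = 1/12 - 2*(-3)*(3 - 3) = 1/12 - 2*(-3)*0 = 1/12 - 1*0 = 1/12 + 0 = 1/12 ≈ 0.083333)
z - 69 = 1/12 - 69 = -827/12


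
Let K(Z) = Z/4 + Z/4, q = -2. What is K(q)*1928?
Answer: -1928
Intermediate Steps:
K(Z) = Z/2 (K(Z) = Z*(¼) + Z*(¼) = Z/4 + Z/4 = Z/2)
K(q)*1928 = ((½)*(-2))*1928 = -1*1928 = -1928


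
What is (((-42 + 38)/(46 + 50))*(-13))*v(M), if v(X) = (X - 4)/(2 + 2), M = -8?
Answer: -13/8 ≈ -1.6250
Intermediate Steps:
v(X) = -1 + X/4 (v(X) = (-4 + X)/4 = (-4 + X)*(¼) = -1 + X/4)
(((-42 + 38)/(46 + 50))*(-13))*v(M) = (((-42 + 38)/(46 + 50))*(-13))*(-1 + (¼)*(-8)) = (-4/96*(-13))*(-1 - 2) = (-4*1/96*(-13))*(-3) = -1/24*(-13)*(-3) = (13/24)*(-3) = -13/8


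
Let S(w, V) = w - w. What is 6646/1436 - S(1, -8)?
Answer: 3323/718 ≈ 4.6281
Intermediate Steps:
S(w, V) = 0
6646/1436 - S(1, -8) = 6646/1436 - 1*0 = 6646*(1/1436) + 0 = 3323/718 + 0 = 3323/718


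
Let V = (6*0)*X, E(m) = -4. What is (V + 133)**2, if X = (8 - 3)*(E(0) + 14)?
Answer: 17689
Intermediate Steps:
X = 50 (X = (8 - 3)*(-4 + 14) = 5*10 = 50)
V = 0 (V = (6*0)*50 = 0*50 = 0)
(V + 133)**2 = (0 + 133)**2 = 133**2 = 17689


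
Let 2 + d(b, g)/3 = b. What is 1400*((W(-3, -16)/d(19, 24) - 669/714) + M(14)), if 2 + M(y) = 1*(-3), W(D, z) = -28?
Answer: -463100/51 ≈ -9080.4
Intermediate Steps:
d(b, g) = -6 + 3*b
M(y) = -5 (M(y) = -2 + 1*(-3) = -2 - 3 = -5)
1400*((W(-3, -16)/d(19, 24) - 669/714) + M(14)) = 1400*((-28/(-6 + 3*19) - 669/714) - 5) = 1400*((-28/(-6 + 57) - 669*1/714) - 5) = 1400*((-28/51 - 223/238) - 5) = 1400*(-1061/714 - 5) = 1400*(-4631/714) = -463100/51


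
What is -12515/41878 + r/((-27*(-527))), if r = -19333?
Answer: -987703309/595882062 ≈ -1.6575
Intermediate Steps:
-12515/41878 + r/((-27*(-527))) = -12515/41878 - 19333/((-27*(-527))) = -12515*1/41878 - 19333/14229 = -12515/41878 - 19333*1/14229 = -12515/41878 - 19333/14229 = -987703309/595882062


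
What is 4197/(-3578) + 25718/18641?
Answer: 1968961/9528214 ≈ 0.20665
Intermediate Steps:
4197/(-3578) + 25718/18641 = 4197*(-1/3578) + 25718*(1/18641) = -4197/3578 + 3674/2663 = 1968961/9528214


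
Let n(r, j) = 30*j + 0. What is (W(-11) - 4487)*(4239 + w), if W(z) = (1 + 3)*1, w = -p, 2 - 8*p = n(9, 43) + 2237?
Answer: -167830071/8 ≈ -2.0979e+7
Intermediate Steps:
n(r, j) = 30*j
p = -3525/8 (p = ¼ - (30*43 + 2237)/8 = ¼ - (1290 + 2237)/8 = ¼ - ⅛*3527 = ¼ - 3527/8 = -3525/8 ≈ -440.63)
w = 3525/8 (w = -1*(-3525/8) = 3525/8 ≈ 440.63)
W(z) = 4 (W(z) = 4*1 = 4)
(W(-11) - 4487)*(4239 + w) = (4 - 4487)*(4239 + 3525/8) = -4483*37437/8 = -167830071/8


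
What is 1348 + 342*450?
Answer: 155248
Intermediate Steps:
1348 + 342*450 = 1348 + 153900 = 155248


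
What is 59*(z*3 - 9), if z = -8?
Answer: -1947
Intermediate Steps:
59*(z*3 - 9) = 59*(-8*3 - 9) = 59*(-24 - 9) = 59*(-33) = -1947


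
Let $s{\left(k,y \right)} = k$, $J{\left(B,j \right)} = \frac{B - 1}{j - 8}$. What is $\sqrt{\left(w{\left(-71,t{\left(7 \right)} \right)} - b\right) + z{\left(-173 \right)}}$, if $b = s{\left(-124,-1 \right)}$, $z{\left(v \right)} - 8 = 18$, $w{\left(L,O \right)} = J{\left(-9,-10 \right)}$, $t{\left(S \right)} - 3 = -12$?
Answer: $\frac{\sqrt{1355}}{3} \approx 12.27$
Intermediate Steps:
$t{\left(S \right)} = -9$ ($t{\left(S \right)} = 3 - 12 = -9$)
$J{\left(B,j \right)} = \frac{-1 + B}{-8 + j}$
$w{\left(L,O \right)} = \frac{5}{9}$ ($w{\left(L,O \right)} = \frac{-1 - 9}{-8 - 10} = \frac{1}{-18} \left(-10\right) = \left(- \frac{1}{18}\right) \left(-10\right) = \frac{5}{9}$)
$z{\left(v \right)} = 26$ ($z{\left(v \right)} = 8 + 18 = 26$)
$b = -124$
$\sqrt{\left(w{\left(-71,t{\left(7 \right)} \right)} - b\right) + z{\left(-173 \right)}} = \sqrt{\left(\frac{5}{9} - -124\right) + 26} = \sqrt{\left(\frac{5}{9} + 124\right) + 26} = \sqrt{\frac{1121}{9} + 26} = \sqrt{\frac{1355}{9}} = \frac{\sqrt{1355}}{3}$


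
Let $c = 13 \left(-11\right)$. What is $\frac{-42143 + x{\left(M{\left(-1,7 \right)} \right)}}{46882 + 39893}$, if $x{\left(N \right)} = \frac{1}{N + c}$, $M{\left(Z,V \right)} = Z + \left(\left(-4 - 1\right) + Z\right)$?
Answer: $- \frac{6321451}{13016250} \approx -0.48566$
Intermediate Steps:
$c = -143$
$M{\left(Z,V \right)} = -5 + 2 Z$ ($M{\left(Z,V \right)} = Z + \left(-5 + Z\right) = -5 + 2 Z$)
$x{\left(N \right)} = \frac{1}{-143 + N}$ ($x{\left(N \right)} = \frac{1}{N - 143} = \frac{1}{-143 + N}$)
$\frac{-42143 + x{\left(M{\left(-1,7 \right)} \right)}}{46882 + 39893} = \frac{-42143 + \frac{1}{-143 + \left(-5 + 2 \left(-1\right)\right)}}{46882 + 39893} = \frac{-42143 + \frac{1}{-143 - 7}}{86775} = \left(-42143 + \frac{1}{-143 - 7}\right) \frac{1}{86775} = \left(-42143 + \frac{1}{-150}\right) \frac{1}{86775} = \left(-42143 - \frac{1}{150}\right) \frac{1}{86775} = \left(- \frac{6321451}{150}\right) \frac{1}{86775} = - \frac{6321451}{13016250}$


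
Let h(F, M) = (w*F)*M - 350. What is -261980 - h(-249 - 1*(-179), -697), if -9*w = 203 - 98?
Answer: 922760/3 ≈ 3.0759e+5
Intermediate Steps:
w = -35/3 (w = -(203 - 98)/9 = -⅑*105 = -35/3 ≈ -11.667)
h(F, M) = -350 - 35*F*M/3 (h(F, M) = (-35*F/3)*M - 350 = -35*F*M/3 - 350 = -350 - 35*F*M/3)
-261980 - h(-249 - 1*(-179), -697) = -261980 - (-350 - 35/3*(-249 - 1*(-179))*(-697)) = -261980 - (-350 - 35/3*(-249 + 179)*(-697)) = -261980 - (-350 - 35/3*(-70)*(-697)) = -261980 - (-350 - 1707650/3) = -261980 - 1*(-1708700/3) = -261980 + 1708700/3 = 922760/3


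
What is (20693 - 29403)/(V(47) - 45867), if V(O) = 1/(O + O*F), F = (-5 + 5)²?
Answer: 204685/1077874 ≈ 0.18990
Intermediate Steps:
F = 0 (F = 0² = 0)
V(O) = 1/O (V(O) = 1/(O + O*0) = 1/(O + 0) = 1/O)
(20693 - 29403)/(V(47) - 45867) = (20693 - 29403)/(1/47 - 45867) = -8710/(1/47 - 45867) = -8710/(-2155748/47) = -8710*(-47/2155748) = 204685/1077874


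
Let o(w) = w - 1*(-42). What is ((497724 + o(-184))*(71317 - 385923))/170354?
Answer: -78271141346/85177 ≈ -9.1892e+5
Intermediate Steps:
o(w) = 42 + w (o(w) = w + 42 = 42 + w)
((497724 + o(-184))*(71317 - 385923))/170354 = ((497724 + (42 - 184))*(71317 - 385923))/170354 = ((497724 - 142)*(-314606))*(1/170354) = (497582*(-314606))*(1/170354) = -156542282692*1/170354 = -78271141346/85177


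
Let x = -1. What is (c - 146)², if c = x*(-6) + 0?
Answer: 19600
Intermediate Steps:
c = 6 (c = -1*(-6) + 0 = 6 + 0 = 6)
(c - 146)² = (6 - 146)² = (-140)² = 19600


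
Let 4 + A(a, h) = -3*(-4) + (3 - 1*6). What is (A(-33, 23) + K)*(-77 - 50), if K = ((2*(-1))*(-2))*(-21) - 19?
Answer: 12446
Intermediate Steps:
A(a, h) = 5 (A(a, h) = -4 + (-3*(-4) + (3 - 1*6)) = -4 + (12 + (3 - 6)) = -4 + (12 - 3) = -4 + 9 = 5)
K = -103 (K = -2*(-2)*(-21) - 19 = 4*(-21) - 19 = -84 - 19 = -103)
(A(-33, 23) + K)*(-77 - 50) = (5 - 103)*(-77 - 50) = -98*(-127) = 12446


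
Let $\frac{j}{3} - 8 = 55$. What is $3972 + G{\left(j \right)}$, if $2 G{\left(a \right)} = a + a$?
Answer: $4161$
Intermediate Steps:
$j = 189$ ($j = 24 + 3 \cdot 55 = 24 + 165 = 189$)
$G{\left(a \right)} = a$ ($G{\left(a \right)} = \frac{a + a}{2} = \frac{2 a}{2} = a$)
$3972 + G{\left(j \right)} = 3972 + 189 = 4161$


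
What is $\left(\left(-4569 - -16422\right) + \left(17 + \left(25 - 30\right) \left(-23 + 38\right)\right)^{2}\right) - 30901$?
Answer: $-15684$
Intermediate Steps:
$\left(\left(-4569 - -16422\right) + \left(17 + \left(25 - 30\right) \left(-23 + 38\right)\right)^{2}\right) - 30901 = \left(\left(-4569 + 16422\right) + \left(17 - 75\right)^{2}\right) - 30901 = \left(11853 + \left(17 - 75\right)^{2}\right) - 30901 = \left(11853 + \left(-58\right)^{2}\right) - 30901 = \left(11853 + 3364\right) - 30901 = 15217 - 30901 = -15684$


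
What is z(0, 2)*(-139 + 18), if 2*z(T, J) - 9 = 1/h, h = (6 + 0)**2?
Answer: -39325/72 ≈ -546.18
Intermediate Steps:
h = 36 (h = 6**2 = 36)
z(T, J) = 325/72 (z(T, J) = 9/2 + (1/2)/36 = 9/2 + (1/2)*(1/36) = 9/2 + 1/72 = 325/72)
z(0, 2)*(-139 + 18) = 325*(-139 + 18)/72 = (325/72)*(-121) = -39325/72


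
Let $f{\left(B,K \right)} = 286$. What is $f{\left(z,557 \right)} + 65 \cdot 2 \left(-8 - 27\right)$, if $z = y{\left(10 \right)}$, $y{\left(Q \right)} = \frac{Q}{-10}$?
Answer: $-4264$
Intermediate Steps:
$y{\left(Q \right)} = - \frac{Q}{10}$ ($y{\left(Q \right)} = Q \left(- \frac{1}{10}\right) = - \frac{Q}{10}$)
$z = -1$ ($z = \left(- \frac{1}{10}\right) 10 = -1$)
$f{\left(z,557 \right)} + 65 \cdot 2 \left(-8 - 27\right) = 286 + 65 \cdot 2 \left(-8 - 27\right) = 286 + 65 \cdot 2 \left(-35\right) = 286 + 65 \left(-70\right) = 286 - 4550 = -4264$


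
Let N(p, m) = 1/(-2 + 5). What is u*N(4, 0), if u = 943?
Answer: 943/3 ≈ 314.33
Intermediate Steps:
N(p, m) = 1/3
u*N(4, 0) = 943*(1/3) = 943/3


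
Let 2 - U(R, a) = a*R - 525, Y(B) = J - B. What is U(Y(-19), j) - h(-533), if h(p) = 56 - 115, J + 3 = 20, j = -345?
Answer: 13006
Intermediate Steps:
J = 17 (J = -3 + 20 = 17)
h(p) = -59
Y(B) = 17 - B
U(R, a) = 527 - R*a (U(R, a) = 2 - (a*R - 525) = 2 - (R*a - 525) = 2 - (-525 + R*a) = 2 + (525 - R*a) = 527 - R*a)
U(Y(-19), j) - h(-533) = (527 - 1*(17 - 1*(-19))*(-345)) - 1*(-59) = (527 - 1*(17 + 19)*(-345)) + 59 = (527 - 1*36*(-345)) + 59 = (527 + 12420) + 59 = 12947 + 59 = 13006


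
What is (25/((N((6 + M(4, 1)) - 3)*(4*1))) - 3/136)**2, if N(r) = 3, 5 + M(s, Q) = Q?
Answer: 707281/166464 ≈ 4.2489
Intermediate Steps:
M(s, Q) = -5 + Q
(25/((N((6 + M(4, 1)) - 3)*(4*1))) - 3/136)**2 = (25/((3*(4*1))) - 3/136)**2 = (25/((3*4)) - 3*1/136)**2 = (25/12 - 3/136)**2 = (841/408)**2 = 707281/166464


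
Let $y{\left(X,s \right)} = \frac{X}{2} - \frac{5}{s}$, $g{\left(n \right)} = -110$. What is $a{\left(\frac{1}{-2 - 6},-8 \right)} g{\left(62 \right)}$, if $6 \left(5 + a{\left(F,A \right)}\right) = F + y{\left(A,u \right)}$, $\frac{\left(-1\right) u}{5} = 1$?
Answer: $\frac{14575}{24} \approx 607.29$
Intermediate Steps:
$u = -5$ ($u = \left(-5\right) 1 = -5$)
$y{\left(X,s \right)} = \frac{X}{2} - \frac{5}{s}$ ($y{\left(X,s \right)} = X \frac{1}{2} - \frac{5}{s} = \frac{X}{2} - \frac{5}{s}$)
$a{\left(F,A \right)} = - \frac{29}{6} + \frac{F}{6} + \frac{A}{12}$ ($a{\left(F,A \right)} = -5 + \frac{F + \left(\frac{A}{2} - \frac{5}{-5}\right)}{6} = -5 + \frac{F + \left(\frac{A}{2} - -1\right)}{6} = -5 + \frac{F + \left(\frac{A}{2} + 1\right)}{6} = -5 + \frac{F + \left(1 + \frac{A}{2}\right)}{6} = -5 + \frac{1 + F + \frac{A}{2}}{6} = -5 + \left(\frac{1}{6} + \frac{F}{6} + \frac{A}{12}\right) = - \frac{29}{6} + \frac{F}{6} + \frac{A}{12}$)
$a{\left(\frac{1}{-2 - 6},-8 \right)} g{\left(62 \right)} = \left(- \frac{29}{6} + \frac{1}{6 \left(-2 - 6\right)} + \frac{1}{12} \left(-8\right)\right) \left(-110\right) = \left(- \frac{29}{6} + \frac{1}{6 \left(-8\right)} - \frac{2}{3}\right) \left(-110\right) = \left(- \frac{29}{6} + \frac{1}{6} \left(- \frac{1}{8}\right) - \frac{2}{3}\right) \left(-110\right) = \left(- \frac{29}{6} - \frac{1}{48} - \frac{2}{3}\right) \left(-110\right) = \left(- \frac{265}{48}\right) \left(-110\right) = \frac{14575}{24}$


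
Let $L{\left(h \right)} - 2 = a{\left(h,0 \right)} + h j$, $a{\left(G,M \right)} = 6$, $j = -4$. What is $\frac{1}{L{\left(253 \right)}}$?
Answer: $- \frac{1}{1004} \approx -0.00099602$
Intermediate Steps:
$L{\left(h \right)} = 8 - 4 h$ ($L{\left(h \right)} = 2 + \left(6 + h \left(-4\right)\right) = 2 - \left(-6 + 4 h\right) = 8 - 4 h$)
$\frac{1}{L{\left(253 \right)}} = \frac{1}{8 - 1012} = \frac{1}{-1004} = - \frac{1}{1004}$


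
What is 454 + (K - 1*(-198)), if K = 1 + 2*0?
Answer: 653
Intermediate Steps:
K = 1 (K = 1 + 0 = 1)
454 + (K - 1*(-198)) = 454 + (1 - 1*(-198)) = 454 + (1 + 198) = 454 + 199 = 653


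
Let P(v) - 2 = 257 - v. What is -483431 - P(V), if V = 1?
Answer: -483689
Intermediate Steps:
P(v) = 259 - v (P(v) = 2 + (257 - v) = 259 - v)
-483431 - P(V) = -483431 - (259 - 1*1) = -483431 - (259 - 1) = -483431 - 1*258 = -483431 - 258 = -483689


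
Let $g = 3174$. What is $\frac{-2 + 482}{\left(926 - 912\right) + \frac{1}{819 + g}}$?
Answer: $\frac{1916640}{55903} \approx 34.285$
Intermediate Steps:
$\frac{-2 + 482}{\left(926 - 912\right) + \frac{1}{819 + g}} = \frac{-2 + 482}{\left(926 - 912\right) + \frac{1}{819 + 3174}} = \frac{480}{\left(926 - 912\right) + \frac{1}{3993}} = \frac{480}{14 + \frac{1}{3993}} = \frac{480}{\frac{55903}{3993}} = 480 \cdot \frac{3993}{55903} = \frac{1916640}{55903}$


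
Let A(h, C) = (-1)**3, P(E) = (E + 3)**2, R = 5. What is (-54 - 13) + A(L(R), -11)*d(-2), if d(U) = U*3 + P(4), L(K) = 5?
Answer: -110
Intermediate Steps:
P(E) = (3 + E)**2
A(h, C) = -1
d(U) = 49 + 3*U (d(U) = U*3 + (3 + 4)**2 = 3*U + 7**2 = 3*U + 49 = 49 + 3*U)
(-54 - 13) + A(L(R), -11)*d(-2) = (-54 - 13) - (49 + 3*(-2)) = -67 - (49 - 6) = -67 - 1*43 = -67 - 43 = -110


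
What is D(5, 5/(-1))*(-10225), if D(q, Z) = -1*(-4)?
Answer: -40900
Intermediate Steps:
D(q, Z) = 4
D(5, 5/(-1))*(-10225) = 4*(-10225) = -40900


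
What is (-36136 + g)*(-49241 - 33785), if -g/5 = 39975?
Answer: 19595049286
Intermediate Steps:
g = -199875 (g = -5*39975 = -199875)
(-36136 + g)*(-49241 - 33785) = (-36136 - 199875)*(-49241 - 33785) = -236011*(-83026) = 19595049286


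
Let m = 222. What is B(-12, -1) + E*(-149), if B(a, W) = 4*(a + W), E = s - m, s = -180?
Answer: 59846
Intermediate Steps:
E = -402 (E = -180 - 1*222 = -180 - 222 = -402)
B(a, W) = 4*W + 4*a (B(a, W) = 4*(W + a) = 4*W + 4*a)
B(-12, -1) + E*(-149) = (4*(-1) + 4*(-12)) - 402*(-149) = (-4 - 48) + 59898 = -52 + 59898 = 59846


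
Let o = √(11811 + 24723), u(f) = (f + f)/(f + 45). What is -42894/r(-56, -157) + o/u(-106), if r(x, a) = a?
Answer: 42894/157 + 61*√36534/212 ≈ 328.21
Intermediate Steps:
u(f) = 2*f/(45 + f) (u(f) = (2*f)/(45 + f) = 2*f/(45 + f))
o = √36534 ≈ 191.14
-42894/r(-56, -157) + o/u(-106) = -42894/(-157) + √36534/((2*(-106)/(45 - 106))) = -42894*(-1/157) + √36534/((2*(-106)/(-61))) = 42894/157 + √36534/((2*(-106)*(-1/61))) = 42894/157 + √36534/(212/61) = 42894/157 + √36534*(61/212) = 42894/157 + 61*√36534/212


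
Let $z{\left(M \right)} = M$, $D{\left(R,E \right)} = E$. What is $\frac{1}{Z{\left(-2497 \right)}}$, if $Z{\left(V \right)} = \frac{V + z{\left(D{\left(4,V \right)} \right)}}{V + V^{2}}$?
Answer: $-1248$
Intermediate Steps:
$Z{\left(V \right)} = \frac{2 V}{V + V^{2}}$ ($Z{\left(V \right)} = \frac{V + V}{V + V^{2}} = \frac{2 V}{V + V^{2}}$)
$\frac{1}{Z{\left(-2497 \right)}} = \frac{1}{2 \frac{1}{1 - 2497}} = \frac{1}{2 \frac{1}{-2496}} = \frac{1}{2 \left(- \frac{1}{2496}\right)} = \frac{1}{- \frac{1}{1248}} = -1248$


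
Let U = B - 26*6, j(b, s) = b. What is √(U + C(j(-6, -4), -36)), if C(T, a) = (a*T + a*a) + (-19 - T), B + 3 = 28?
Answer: 6*√38 ≈ 36.987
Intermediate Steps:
B = 25 (B = -3 + 28 = 25)
C(T, a) = -19 + a² - T + T*a (C(T, a) = (T*a + a²) + (-19 - T) = (a² + T*a) + (-19 - T) = -19 + a² - T + T*a)
U = -131 (U = 25 - 26*6 = 25 - 156 = -131)
√(U + C(j(-6, -4), -36)) = √(-131 + (-19 + (-36)² - 1*(-6) - 6*(-36))) = √(-131 + (-19 + 1296 + 6 + 216)) = √(-131 + 1499) = √1368 = 6*√38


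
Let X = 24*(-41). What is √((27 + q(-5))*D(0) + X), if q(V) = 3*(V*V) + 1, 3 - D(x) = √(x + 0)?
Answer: 15*I*√3 ≈ 25.981*I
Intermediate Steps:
D(x) = 3 - √x (D(x) = 3 - √(x + 0) = 3 - √x)
q(V) = 1 + 3*V² (q(V) = 3*V² + 1 = 1 + 3*V²)
X = -984
√((27 + q(-5))*D(0) + X) = √((27 + (1 + 3*(-5)²))*(3 - √0) - 984) = √((27 + (1 + 3*25))*(3 - 1*0) - 984) = √((27 + (1 + 75))*(3 + 0) - 984) = √((27 + 76)*3 - 984) = √(103*3 - 984) = √(309 - 984) = √(-675) = 15*I*√3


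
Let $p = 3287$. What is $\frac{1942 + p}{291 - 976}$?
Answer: $- \frac{5229}{685} \approx -7.6336$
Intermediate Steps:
$\frac{1942 + p}{291 - 976} = \frac{1942 + 3287}{291 - 976} = \frac{5229}{-685} = 5229 \left(- \frac{1}{685}\right) = - \frac{5229}{685}$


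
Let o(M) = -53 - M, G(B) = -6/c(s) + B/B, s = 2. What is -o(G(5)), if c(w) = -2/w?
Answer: 60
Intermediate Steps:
G(B) = 7 (G(B) = -6*(-1/1) + B/B = -6/((-2*1/2)) + 1 = -6/(-1) + 1 = -6*(-1) + 1 = 6 + 1 = 7)
-o(G(5)) = -(-53 - 1*7) = -(-53 - 7) = -1*(-60) = 60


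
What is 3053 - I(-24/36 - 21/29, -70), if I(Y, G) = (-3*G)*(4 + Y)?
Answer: 72647/29 ≈ 2505.1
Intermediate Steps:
I(Y, G) = -3*G*(4 + Y)
3053 - I(-24/36 - 21/29, -70) = 3053 - (-3)*(-70)*(4 + (-24/36 - 21/29)) = 3053 - (-3)*(-70)*(4 + (-24*1/36 - 21*1/29)) = 3053 - (-3)*(-70)*(4 + (-⅔ - 21/29)) = 3053 - (-3)*(-70)*(4 - 121/87) = 3053 - (-3)*(-70)*227/87 = 3053 - 1*15890/29 = 3053 - 15890/29 = 72647/29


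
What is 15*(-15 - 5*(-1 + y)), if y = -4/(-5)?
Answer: -210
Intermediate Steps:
y = ⅘ (y = -4*(-⅕) = ⅘ ≈ 0.80000)
15*(-15 - 5*(-1 + y)) = 15*(-15 - 5*(-1 + ⅘)) = 15*(-15 - 5*(-⅕)) = 15*(-15 + 1) = 15*(-14) = -210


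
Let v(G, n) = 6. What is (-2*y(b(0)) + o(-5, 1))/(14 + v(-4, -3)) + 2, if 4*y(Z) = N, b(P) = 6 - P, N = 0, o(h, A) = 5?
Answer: 9/4 ≈ 2.2500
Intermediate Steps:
y(Z) = 0 (y(Z) = (1/4)*0 = 0)
(-2*y(b(0)) + o(-5, 1))/(14 + v(-4, -3)) + 2 = (-2*0 + 5)/(14 + 6) + 2 = (0 + 5)/20 + 2 = (1/20)*5 + 2 = 1/4 + 2 = 9/4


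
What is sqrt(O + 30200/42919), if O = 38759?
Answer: sqrt(71396946257599)/42919 ≈ 196.87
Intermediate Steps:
sqrt(O + 30200/42919) = sqrt(38759 + 30200/42919) = sqrt(1663527721/42919) = sqrt(71396946257599)/42919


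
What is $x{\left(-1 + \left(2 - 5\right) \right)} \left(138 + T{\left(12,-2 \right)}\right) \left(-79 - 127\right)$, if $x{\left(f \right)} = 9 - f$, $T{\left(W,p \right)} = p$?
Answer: $-364208$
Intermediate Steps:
$x{\left(-1 + \left(2 - 5\right) \right)} \left(138 + T{\left(12,-2 \right)}\right) \left(-79 - 127\right) = \left(9 - \left(-1 + \left(2 - 5\right)\right)\right) \left(138 - 2\right) \left(-79 - 127\right) = \left(9 - \left(-1 + \left(2 - 5\right)\right)\right) 136 \left(-206\right) = \left(9 - \left(-1 - 3\right)\right) \left(-28016\right) = \left(9 - -4\right) \left(-28016\right) = \left(9 + 4\right) \left(-28016\right) = 13 \left(-28016\right) = -364208$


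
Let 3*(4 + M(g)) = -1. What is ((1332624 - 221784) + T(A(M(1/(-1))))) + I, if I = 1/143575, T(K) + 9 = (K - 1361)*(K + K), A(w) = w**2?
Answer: 12332269958906/11629575 ≈ 1.0604e+6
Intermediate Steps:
M(g) = -13/3 (M(g) = -4 + (1/3)*(-1) = -4 - 1/3 = -13/3)
T(K) = -9 + 2*K*(-1361 + K) (T(K) = -9 + (K - 1361)*(K + K) = -9 + (-1361 + K)*(2*K) = -9 + 2*K*(-1361 + K))
I = 1/143575 ≈ 6.9650e-6
((1332624 - 221784) + T(A(M(1/(-1))))) + I = ((1332624 - 221784) + (-9 - 2722*(-13/3)**2 + 2*((-13/3)**2)**2)) + 1/143575 = (1110840 + (-9 - 2722*169/9 + 2*(169/9)**2)) + 1/143575 = (1110840 + (-9 - 460018/9 + 2*(28561/81))) + 1/143575 = (1110840 + (-9 - 460018/9 + 57122/81)) + 1/143575 = (1110840 - 4083769/81) + 1/143575 = 85894271/81 + 1/143575 = 12332269958906/11629575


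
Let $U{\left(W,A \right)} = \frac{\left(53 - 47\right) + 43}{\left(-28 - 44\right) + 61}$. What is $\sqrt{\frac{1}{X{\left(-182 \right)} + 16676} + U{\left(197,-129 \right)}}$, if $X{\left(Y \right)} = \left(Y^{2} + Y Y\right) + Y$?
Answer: $\frac{3 i \sqrt{28004406}}{7522} \approx 2.1106 i$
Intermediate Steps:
$X{\left(Y \right)} = Y + 2 Y^{2}$ ($X{\left(Y \right)} = \left(Y^{2} + Y^{2}\right) + Y = 2 Y^{2} + Y = Y + 2 Y^{2}$)
$U{\left(W,A \right)} = - \frac{49}{11}$ ($U{\left(W,A \right)} = \frac{6 + 43}{-72 + 61} = \frac{49}{-11} = 49 \left(- \frac{1}{11}\right) = - \frac{49}{11}$)
$\sqrt{\frac{1}{X{\left(-182 \right)} + 16676} + U{\left(197,-129 \right)}} = \sqrt{\frac{1}{- 182 \left(1 + 2 \left(-182\right)\right) + 16676} - \frac{49}{11}} = \sqrt{\frac{1}{- 182 \left(1 - 364\right) + 16676} - \frac{49}{11}} = \sqrt{\frac{1}{\left(-182\right) \left(-363\right) + 16676} - \frac{49}{11}} = \sqrt{\frac{1}{66066 + 16676} - \frac{49}{11}} = \sqrt{\frac{1}{82742} - \frac{49}{11}} = \sqrt{- \frac{33507}{7522}} = \frac{3 i \sqrt{28004406}}{7522}$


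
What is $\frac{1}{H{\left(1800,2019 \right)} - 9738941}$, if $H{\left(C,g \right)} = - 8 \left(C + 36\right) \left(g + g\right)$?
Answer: $- \frac{1}{69049085} \approx -1.4482 \cdot 10^{-8}$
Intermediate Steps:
$H{\left(C,g \right)} = - 16 g \left(36 + C\right)$ ($H{\left(C,g \right)} = - 8 \left(36 + C\right) 2 g = - 8 \cdot 2 g \left(36 + C\right) = - 16 g \left(36 + C\right)$)
$\frac{1}{H{\left(1800,2019 \right)} - 9738941} = \frac{1}{\left(-16\right) 2019 \left(36 + 1800\right) - 9738941} = \frac{1}{\left(-16\right) 2019 \cdot 1836 - 9738941} = \frac{1}{-59310144 - 9738941} = \frac{1}{-69049085} = - \frac{1}{69049085}$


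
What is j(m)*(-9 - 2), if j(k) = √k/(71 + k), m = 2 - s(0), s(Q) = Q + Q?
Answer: -11*√2/73 ≈ -0.21310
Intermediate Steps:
s(Q) = 2*Q
m = 2 (m = 2 - 2*0 = 2 - 1*0 = 2 + 0 = 2)
j(k) = √k/(71 + k)
j(m)*(-9 - 2) = (√2/(71 + 2))*(-9 - 2) = (√2/73)*(-11) = -11*√2/73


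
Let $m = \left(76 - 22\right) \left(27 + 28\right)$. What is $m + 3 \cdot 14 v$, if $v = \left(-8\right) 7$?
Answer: $618$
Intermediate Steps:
$v = -56$
$m = 2970$ ($m = 54 \cdot 55 = 2970$)
$m + 3 \cdot 14 v = 2970 + 3 \cdot 14 \left(-56\right) = 2970 + 42 \left(-56\right) = 2970 - 2352 = 618$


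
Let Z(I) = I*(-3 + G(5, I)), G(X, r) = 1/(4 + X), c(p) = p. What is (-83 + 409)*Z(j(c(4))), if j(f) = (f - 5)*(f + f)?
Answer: 67808/9 ≈ 7534.2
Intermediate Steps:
j(f) = 2*f*(-5 + f) (j(f) = (-5 + f)*(2*f) = 2*f*(-5 + f))
Z(I) = -26*I/9 (Z(I) = I*(-3 + 1/(4 + 5)) = I*(-3 + 1/9) = I*(-3 + ⅑) = I*(-26/9) = -26*I/9)
(-83 + 409)*Z(j(c(4))) = (-83 + 409)*(-52*4*(-5 + 4)/9) = 326*(-52*4*(-1)/9) = 326*(-26/9*(-8)) = 326*(208/9) = 67808/9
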